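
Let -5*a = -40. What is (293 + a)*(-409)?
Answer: -123109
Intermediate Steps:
a = 8 (a = -⅕*(-40) = 8)
(293 + a)*(-409) = (293 + 8)*(-409) = 301*(-409) = -123109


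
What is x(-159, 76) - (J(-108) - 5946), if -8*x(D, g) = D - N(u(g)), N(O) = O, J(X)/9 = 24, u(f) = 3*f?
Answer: 46227/8 ≈ 5778.4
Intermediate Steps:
J(X) = 216 (J(X) = 9*24 = 216)
x(D, g) = -D/8 + 3*g/8 (x(D, g) = -(D - 3*g)/8 = -D/8 + 3*g/8)
x(-159, 76) - (J(-108) - 5946) = (-1/8*(-159) + (3/8)*76) - (216 - 5946) = (159/8 + 57/2) - 1*(-5730) = 387/8 + 5730 = 46227/8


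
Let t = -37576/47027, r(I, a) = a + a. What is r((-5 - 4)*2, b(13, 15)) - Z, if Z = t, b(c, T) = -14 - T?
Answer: -2689990/47027 ≈ -57.201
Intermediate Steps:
r(I, a) = 2*a
t = -37576/47027 (t = -37576*1/47027 = -37576/47027 ≈ -0.79903)
Z = -37576/47027 ≈ -0.79903
r((-5 - 4)*2, b(13, 15)) - Z = 2*(-14 - 1*15) - 1*(-37576/47027) = 2*(-14 - 15) + 37576/47027 = 2*(-29) + 37576/47027 = -58 + 37576/47027 = -2689990/47027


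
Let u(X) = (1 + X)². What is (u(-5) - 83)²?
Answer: 4489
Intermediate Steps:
(u(-5) - 83)² = ((1 - 5)² - 83)² = ((-4)² - 83)² = (16 - 83)² = (-67)² = 4489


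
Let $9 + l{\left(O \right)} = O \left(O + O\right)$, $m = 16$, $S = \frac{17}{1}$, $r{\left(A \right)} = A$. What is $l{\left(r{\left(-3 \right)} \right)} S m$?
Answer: $2448$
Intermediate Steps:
$S = 17$ ($S = 17 \cdot 1 = 17$)
$l{\left(O \right)} = -9 + 2 O^{2}$ ($l{\left(O \right)} = -9 + O \left(O + O\right) = -9 + O 2 O = -9 + 2 O^{2}$)
$l{\left(r{\left(-3 \right)} \right)} S m = \left(-9 + 2 \left(-3\right)^{2}\right) 17 \cdot 16 = \left(-9 + 2 \cdot 9\right) 17 \cdot 16 = \left(-9 + 18\right) 17 \cdot 16 = 9 \cdot 17 \cdot 16 = 153 \cdot 16 = 2448$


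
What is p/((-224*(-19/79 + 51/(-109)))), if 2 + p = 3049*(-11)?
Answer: -288821551/1366400 ≈ -211.37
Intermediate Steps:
p = -33541 (p = -2 + 3049*(-11) = -2 - 33539 = -33541)
p/((-224*(-19/79 + 51/(-109)))) = -33541*(-1/(224*(-19/79 + 51/(-109)))) = -33541*(-1/(224*(-19*1/79 + 51*(-1/109)))) = -33541*(-1/(224*(-19/79 - 51/109))) = -33541/((-224*(-6100/8611))) = -33541/1366400/8611 = -33541*8611/1366400 = -288821551/1366400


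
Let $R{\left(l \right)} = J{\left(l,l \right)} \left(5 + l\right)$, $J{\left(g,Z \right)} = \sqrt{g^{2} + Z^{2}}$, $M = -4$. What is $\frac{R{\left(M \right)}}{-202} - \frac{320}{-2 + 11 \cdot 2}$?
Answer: $-16 - \frac{2 \sqrt{2}}{101} \approx -16.028$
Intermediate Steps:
$J{\left(g,Z \right)} = \sqrt{Z^{2} + g^{2}}$
$R{\left(l \right)} = \sqrt{2} \sqrt{l^{2}} \left(5 + l\right)$ ($R{\left(l \right)} = \sqrt{l^{2} + l^{2}} \left(5 + l\right) = \sqrt{2 l^{2}} \left(5 + l\right) = \sqrt{2} \sqrt{l^{2}} \left(5 + l\right)$)
$\frac{R{\left(M \right)}}{-202} - \frac{320}{-2 + 11 \cdot 2} = \frac{\sqrt{2} \sqrt{\left(-4\right)^{2}} \left(5 - 4\right)}{-202} - \frac{320}{-2 + 11 \cdot 2} = \sqrt{2} \sqrt{16} \cdot 1 \left(- \frac{1}{202}\right) - \frac{320}{-2 + 22} = \sqrt{2} \cdot 4 \cdot 1 \left(- \frac{1}{202}\right) - \frac{320}{20} = 4 \sqrt{2} \left(- \frac{1}{202}\right) - 16 = - \frac{2 \sqrt{2}}{101} - 16 = -16 - \frac{2 \sqrt{2}}{101}$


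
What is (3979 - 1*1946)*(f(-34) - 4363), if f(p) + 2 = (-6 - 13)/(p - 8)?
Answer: -372671263/42 ≈ -8.8731e+6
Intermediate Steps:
f(p) = -2 - 19/(-8 + p) (f(p) = -2 + (-6 - 13)/(p - 8) = -2 - 19/(-8 + p))
(3979 - 1*1946)*(f(-34) - 4363) = (3979 - 1*1946)*((-3 - 2*(-34))/(-8 - 34) - 4363) = (3979 - 1946)*((-3 + 68)/(-42) - 4363) = 2033*(-1/42*65 - 4363) = 2033*(-65/42 - 4363) = 2033*(-183311/42) = -372671263/42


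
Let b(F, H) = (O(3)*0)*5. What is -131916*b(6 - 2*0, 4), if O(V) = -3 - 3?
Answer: 0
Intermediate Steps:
O(V) = -6
b(F, H) = 0 (b(F, H) = -6*0*5 = 0*5 = 0)
-131916*b(6 - 2*0, 4) = -131916*0 = 0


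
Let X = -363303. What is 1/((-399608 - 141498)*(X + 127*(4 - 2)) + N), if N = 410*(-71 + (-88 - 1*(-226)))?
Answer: 1/196448019664 ≈ 5.0904e-12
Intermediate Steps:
N = 27470 (N = 410*(-71 + (-88 + 226)) = 410*(-71 + 138) = 410*67 = 27470)
1/((-399608 - 141498)*(X + 127*(4 - 2)) + N) = 1/((-399608 - 141498)*(-363303 + 127*(4 - 2)) + 27470) = 1/(-541106*(-363303 + 127*2) + 27470) = 1/(-541106*(-363303 + 254) + 27470) = 1/(-541106*(-363049) + 27470) = 1/(196447992194 + 27470) = 1/196448019664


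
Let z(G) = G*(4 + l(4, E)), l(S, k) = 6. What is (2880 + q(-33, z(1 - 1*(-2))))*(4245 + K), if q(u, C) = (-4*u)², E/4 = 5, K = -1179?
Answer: 62252064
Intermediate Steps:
E = 20 (E = 4*5 = 20)
z(G) = 10*G (z(G) = G*(4 + 6) = G*10 = 10*G)
q(u, C) = 16*u²
(2880 + q(-33, z(1 - 1*(-2))))*(4245 + K) = (2880 + 16*(-33)²)*(4245 - 1179) = (2880 + 16*1089)*3066 = (2880 + 17424)*3066 = 20304*3066 = 62252064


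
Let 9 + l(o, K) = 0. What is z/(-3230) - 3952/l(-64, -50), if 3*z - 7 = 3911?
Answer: 6376603/14535 ≈ 438.71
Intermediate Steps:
z = 1306 (z = 7/3 + (⅓)*3911 = 7/3 + 3911/3 = 1306)
l(o, K) = -9 (l(o, K) = -9 + 0 = -9)
z/(-3230) - 3952/l(-64, -50) = 1306/(-3230) - 3952/(-9) = 1306*(-1/3230) - 3952*(-⅑) = -653/1615 + 3952/9 = 6376603/14535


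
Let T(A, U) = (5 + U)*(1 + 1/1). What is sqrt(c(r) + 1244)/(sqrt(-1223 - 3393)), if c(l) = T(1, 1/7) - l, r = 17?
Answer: -I*sqrt(69963558)/16156 ≈ -0.51773*I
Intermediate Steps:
T(A, U) = 10 + 2*U (T(A, U) = (5 + U)*(1 + 1) = (5 + U)*2 = 10 + 2*U)
c(l) = 72/7 - l (c(l) = (10 + 2/7) - l = 72/7 - l)
sqrt(c(r) + 1244)/(sqrt(-1223 - 3393)) = sqrt((72/7 - 1*17) + 1244)/(sqrt(-1223 - 3393)) = sqrt((72/7 - 17) + 1244)/(sqrt(-4616)) = sqrt(-47/7 + 1244)/((2*I*sqrt(1154))) = sqrt(8661/7)*(-I*sqrt(1154)/2308) = (sqrt(60627)/7)*(-I*sqrt(1154)/2308) = -I*sqrt(69963558)/16156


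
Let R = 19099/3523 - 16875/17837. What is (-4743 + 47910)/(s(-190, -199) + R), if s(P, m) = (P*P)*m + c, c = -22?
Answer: -2712603531417/451435588465184 ≈ -0.0060088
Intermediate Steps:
R = 281218238/62839751 (R = 19099*(1/3523) - 16875*1/17837 = 19099/3523 - 16875/17837 = 281218238/62839751 ≈ 4.4752)
s(P, m) = -22 + m*P² (s(P, m) = (P*P)*m - 22 = P²*m - 22 = m*P² - 22 = -22 + m*P²)
(-4743 + 47910)/(s(-190, -199) + R) = (-4743 + 47910)/((-22 - 199*(-190)²) + 281218238/62839751) = 43167/((-22 - 199*36100) + 281218238/62839751) = 43167/((-22 - 7183900) + 281218238/62839751) = 43167/(-7183922 + 281218238/62839751) = 43167/(-451435588465184/62839751) = 43167*(-62839751/451435588465184) = -2712603531417/451435588465184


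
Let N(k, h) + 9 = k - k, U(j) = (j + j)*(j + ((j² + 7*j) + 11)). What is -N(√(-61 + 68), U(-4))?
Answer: 9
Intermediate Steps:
U(j) = 2*j*(11 + j² + 8*j) (U(j) = (2*j)*(j + (11 + j² + 7*j)) = (2*j)*(11 + j² + 8*j) = 2*j*(11 + j² + 8*j))
N(k, h) = -9 (N(k, h) = -9 + (k - k) = -9 + 0 = -9)
-N(√(-61 + 68), U(-4)) = -1*(-9) = 9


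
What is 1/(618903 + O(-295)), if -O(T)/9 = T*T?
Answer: -1/164322 ≈ -6.0856e-6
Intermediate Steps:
O(T) = -9*T² (O(T) = -9*T*T = -9*T²)
1/(618903 + O(-295)) = 1/(618903 - 9*(-295)²) = 1/(618903 - 9*87025) = 1/(618903 - 783225) = 1/(-164322) = -1/164322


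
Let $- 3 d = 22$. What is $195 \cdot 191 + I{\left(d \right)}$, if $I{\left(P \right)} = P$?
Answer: $\frac{111713}{3} \approx 37238.0$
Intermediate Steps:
$d = - \frac{22}{3}$ ($d = \left(- \frac{1}{3}\right) 22 = - \frac{22}{3} \approx -7.3333$)
$195 \cdot 191 + I{\left(d \right)} = 195 \cdot 191 - \frac{22}{3} = 37245 - \frac{22}{3} = \frac{111713}{3}$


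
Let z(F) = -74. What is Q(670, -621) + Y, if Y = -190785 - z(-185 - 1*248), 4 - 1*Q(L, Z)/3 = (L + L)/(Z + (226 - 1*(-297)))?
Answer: -9342241/49 ≈ -1.9066e+5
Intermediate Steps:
Q(L, Z) = 12 - 6*L/(523 + Z) (Q(L, Z) = 12 - 3*(L + L)/(Z + (226 - 1*(-297))) = 12 - 3*2*L/(Z + (226 + 297)) = 12 - 3*2*L/(Z + 523) = 12 - 3*2*L/(523 + Z) = 12 - 6*L/(523 + Z))
Y = -190711 (Y = -190785 - 1*(-74) = -190785 + 74 = -190711)
Q(670, -621) + Y = 6*(1046 - 1*670 + 2*(-621))/(523 - 621) - 190711 = 6*(1046 - 670 - 1242)/(-98) - 190711 = 6*(-1/98)*(-866) - 190711 = 2598/49 - 190711 = -9342241/49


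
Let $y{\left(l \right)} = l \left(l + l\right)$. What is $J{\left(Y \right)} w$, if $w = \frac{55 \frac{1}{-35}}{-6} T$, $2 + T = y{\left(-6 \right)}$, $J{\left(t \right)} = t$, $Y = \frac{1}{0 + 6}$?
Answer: $\frac{55}{18} \approx 3.0556$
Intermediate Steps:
$y{\left(l \right)} = 2 l^{2}$ ($y{\left(l \right)} = l 2 l = 2 l^{2}$)
$Y = \frac{1}{6} \approx 0.16667$
$T = 70$ ($T = -2 + 2 \left(-6\right)^{2} = -2 + 2 \cdot 36 = -2 + 72 = 70$)
$w = \frac{55}{3}$ ($w = \frac{55 \frac{1}{-35}}{-6} \cdot 70 = 55 \left(- \frac{1}{35}\right) \left(- \frac{1}{6}\right) 70 = \left(- \frac{11}{7}\right) \left(- \frac{1}{6}\right) 70 = \frac{11}{42} \cdot 70 = \frac{55}{3} \approx 18.333$)
$J{\left(Y \right)} w = \frac{1}{6} \cdot \frac{55}{3} = \frac{55}{18}$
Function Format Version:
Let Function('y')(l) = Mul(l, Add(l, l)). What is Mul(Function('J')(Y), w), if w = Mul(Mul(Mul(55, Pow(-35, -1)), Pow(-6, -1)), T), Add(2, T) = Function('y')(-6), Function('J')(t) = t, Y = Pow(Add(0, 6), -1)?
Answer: Rational(55, 18) ≈ 3.0556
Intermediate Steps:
Function('y')(l) = Mul(2, Pow(l, 2)) (Function('y')(l) = Mul(l, Mul(2, l)) = Mul(2, Pow(l, 2)))
Y = Rational(1, 6) (Y = Pow(6, -1) = Rational(1, 6) ≈ 0.16667)
T = 70 (T = Add(-2, Mul(2, Pow(-6, 2))) = Add(-2, Mul(2, 36)) = Add(-2, 72) = 70)
w = Rational(55, 3) (w = Mul(Mul(Mul(55, Pow(-35, -1)), Pow(-6, -1)), 70) = Mul(Mul(Mul(55, Rational(-1, 35)), Rational(-1, 6)), 70) = Mul(Mul(Rational(-11, 7), Rational(-1, 6)), 70) = Mul(Rational(11, 42), 70) = Rational(55, 3) ≈ 18.333)
Mul(Function('J')(Y), w) = Mul(Rational(1, 6), Rational(55, 3)) = Rational(55, 18)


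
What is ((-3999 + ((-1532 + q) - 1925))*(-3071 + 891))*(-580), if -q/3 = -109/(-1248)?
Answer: -245120140125/26 ≈ -9.4277e+9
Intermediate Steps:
q = -109/416 (q = -(-327)/(-1248) = -(-327)*(-1)/1248 = -3*109/1248 = -109/416 ≈ -0.26202)
((-3999 + ((-1532 + q) - 1925))*(-3071 + 891))*(-580) = ((-3999 + ((-1532 - 109/416) - 1925))*(-3071 + 891))*(-580) = ((-3999 + (-637421/416 - 1925))*(-2180))*(-580) = ((-3999 - 1438221/416)*(-2180))*(-580) = -3101805/416*(-2180)*(-580) = (1690483725/104)*(-580) = -245120140125/26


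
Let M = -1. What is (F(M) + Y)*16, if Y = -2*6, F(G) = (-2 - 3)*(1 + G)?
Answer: -192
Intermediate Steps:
F(G) = -5 - 5*G (F(G) = -5*(1 + G) = -5 - 5*G)
Y = -12
(F(M) + Y)*16 = ((-5 - 5*(-1)) - 12)*16 = ((-5 + 5) - 12)*16 = (0 - 12)*16 = -12*16 = -192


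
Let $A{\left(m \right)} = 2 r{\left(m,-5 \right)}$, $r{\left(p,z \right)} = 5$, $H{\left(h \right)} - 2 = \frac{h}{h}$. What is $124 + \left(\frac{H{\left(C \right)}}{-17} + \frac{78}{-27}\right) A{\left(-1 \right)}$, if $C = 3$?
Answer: $\frac{14282}{153} \approx 93.346$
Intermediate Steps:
$H{\left(h \right)} = 3$ ($H{\left(h \right)} = 2 + \frac{h}{h} = 2 + 1 = 3$)
$A{\left(m \right)} = 10$ ($A{\left(m \right)} = 2 \cdot 5 = 10$)
$124 + \left(\frac{H{\left(C \right)}}{-17} + \frac{78}{-27}\right) A{\left(-1 \right)} = 124 + \left(\frac{3}{-17} + \frac{78}{-27}\right) 10 = 124 + \left(3 \left(- \frac{1}{17}\right) + 78 \left(- \frac{1}{27}\right)\right) 10 = 124 + \left(- \frac{3}{17} - \frac{26}{9}\right) 10 = 124 - \frac{4690}{153} = \frac{14282}{153}$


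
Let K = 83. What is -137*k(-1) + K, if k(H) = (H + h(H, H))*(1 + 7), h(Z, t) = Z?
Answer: 2275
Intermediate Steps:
k(H) = 16*H (k(H) = (H + H)*(1 + 7) = (2*H)*8 = 16*H)
-137*k(-1) + K = -2192*(-1) + 83 = -137*(-16) + 83 = 2192 + 83 = 2275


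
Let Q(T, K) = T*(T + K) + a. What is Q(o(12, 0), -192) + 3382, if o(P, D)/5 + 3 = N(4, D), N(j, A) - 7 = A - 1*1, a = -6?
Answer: 721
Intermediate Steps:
N(j, A) = 6 + A (N(j, A) = 7 + (A - 1*1) = 7 + (A - 1) = 7 + (-1 + A) = 6 + A)
o(P, D) = 15 + 5*D (o(P, D) = -15 + 5*(6 + D) = -15 + (30 + 5*D) = 15 + 5*D)
Q(T, K) = -6 + T*(K + T) (Q(T, K) = T*(T + K) - 6 = T*(K + T) - 6 = -6 + T*(K + T))
Q(o(12, 0), -192) + 3382 = (-6 + (15 + 5*0)**2 - 192*(15 + 5*0)) + 3382 = (-6 + (15 + 0)**2 - 192*(15 + 0)) + 3382 = (-6 + 15**2 - 192*15) + 3382 = (-6 + 225 - 2880) + 3382 = -2661 + 3382 = 721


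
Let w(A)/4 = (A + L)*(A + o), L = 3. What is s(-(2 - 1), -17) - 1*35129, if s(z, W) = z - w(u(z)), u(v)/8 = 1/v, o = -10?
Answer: -35490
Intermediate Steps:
u(v) = 8/v
w(A) = 4*(-10 + A)*(3 + A) (w(A) = 4*((A + 3)*(A - 10)) = 4*((3 + A)*(-10 + A)) = 4*((-10 + A)*(3 + A)) = 4*(-10 + A)*(3 + A))
s(z, W) = 120 + z - 256/z² + 224/z (s(z, W) = z - (-120 - 224/z + 4*(8/z)²) = z - (-120 - 224/z + 4*(64/z²)) = z - (-120 - 224/z + 256/z²) = z + (120 - 256/z² + 224/z) = 120 + z - 256/z² + 224/z)
s(-(2 - 1), -17) - 1*35129 = (120 - (2 - 1) - 256/(2 - 1)² + 224/((-(2 - 1)))) - 1*35129 = (120 - 1*1 - 256/(-1*1)² + 224/((-1*1))) - 35129 = (120 - 1 - 256/(-1)² + 224/(-1)) - 35129 = (120 - 1 - 256*1 + 224*(-1)) - 35129 = (120 - 1 - 256 - 224) - 35129 = -361 - 35129 = -35490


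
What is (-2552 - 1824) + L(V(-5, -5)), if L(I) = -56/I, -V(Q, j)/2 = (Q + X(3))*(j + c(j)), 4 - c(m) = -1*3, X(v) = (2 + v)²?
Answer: -43753/10 ≈ -4375.3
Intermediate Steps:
c(m) = 7 (c(m) = 4 - (-1)*3 = 4 - 1*(-3) = 4 + 3 = 7)
V(Q, j) = -2*(7 + j)*(25 + Q) (V(Q, j) = -2*(Q + (2 + 3)²)*(j + 7) = -2*(Q + 5²)*(7 + j) = -2*(Q + 25)*(7 + j) = -2*(25 + Q)*(7 + j) = -2*(7 + j)*(25 + Q))
(-2552 - 1824) + L(V(-5, -5)) = (-2552 - 1824) - 56/(-350 - 50*(-5) - 14*(-5) - 2*(-5)*(-5)) = -4376 - 56/(-350 + 250 + 70 - 50) = -4376 - 56/(-80) = -4376 - 56*(-1/80) = -4376 + 7/10 = -43753/10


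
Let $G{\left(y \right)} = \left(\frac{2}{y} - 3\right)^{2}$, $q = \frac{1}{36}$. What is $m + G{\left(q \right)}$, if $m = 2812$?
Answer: $7573$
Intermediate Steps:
$q = \frac{1}{36} \approx 0.027778$
$G{\left(y \right)} = \left(-3 + \frac{2}{y}\right)^{2}$
$m + G{\left(q \right)} = 2812 + \frac{1}{(\frac{1}{36})^{2}} \left(-2 + 3 \cdot \frac{1}{36}\right)^{2} = 2812 + 1296 \left(-2 + \frac{1}{12}\right)^{2} = 2812 + 1296 \left(- \frac{23}{12}\right)^{2} = 2812 + 1296 \cdot \frac{529}{144} = 2812 + 4761 = 7573$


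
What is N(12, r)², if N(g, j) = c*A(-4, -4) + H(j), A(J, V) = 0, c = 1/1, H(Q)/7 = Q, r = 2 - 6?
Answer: 784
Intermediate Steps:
r = -4
H(Q) = 7*Q
c = 1
N(g, j) = 7*j (N(g, j) = 1*0 + 7*j = 0 + 7*j = 7*j)
N(12, r)² = (7*(-4))² = (-28)² = 784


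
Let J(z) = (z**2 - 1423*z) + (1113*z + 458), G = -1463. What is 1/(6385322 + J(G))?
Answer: 1/8979679 ≈ 1.1136e-7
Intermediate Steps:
J(z) = 458 + z**2 - 310*z (J(z) = (z**2 - 1423*z) + (458 + 1113*z) = 458 + z**2 - 310*z)
1/(6385322 + J(G)) = 1/(6385322 + (458 + (-1463)**2 - 310*(-1463))) = 1/(6385322 + (458 + 2140369 + 453530)) = 1/(6385322 + 2594357) = 1/8979679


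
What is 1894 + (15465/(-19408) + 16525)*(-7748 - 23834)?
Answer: -5064182718009/9704 ≈ -5.2187e+8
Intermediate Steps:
1894 + (15465/(-19408) + 16525)*(-7748 - 23834) = 1894 + (15465*(-1/19408) + 16525)*(-31582) = 1894 + (-15465/19408 + 16525)*(-31582) = 1894 + (320701735/19408)*(-31582) = 1894 - 5064201097385/9704 = -5064182718009/9704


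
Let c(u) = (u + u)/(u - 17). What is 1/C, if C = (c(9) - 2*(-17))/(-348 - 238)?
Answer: -2344/127 ≈ -18.457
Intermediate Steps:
c(u) = 2*u/(-17 + u) (c(u) = (2*u)/(-17 + u) = 2*u/(-17 + u))
C = -127/2344 (C = (2*9/(-17 + 9) - 2*(-17))/(-348 - 238) = (2*9/(-8) + 34)/(-586) = (2*9*(-1/8) + 34)*(-1/586) = (-9/4 + 34)*(-1/586) = (127/4)*(-1/586) = -127/2344 ≈ -0.054181)
1/C = 1/(-127/2344) = -2344/127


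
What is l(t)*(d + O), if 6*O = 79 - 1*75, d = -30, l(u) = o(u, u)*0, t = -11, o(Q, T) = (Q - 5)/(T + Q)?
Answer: 0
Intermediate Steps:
o(Q, T) = (-5 + Q)/(Q + T)
l(u) = 0 (l(u) = ((-5 + u)/(u + u))*0 = ((-5 + u)/((2*u)))*0 = ((1/(2*u))*(-5 + u))*0 = ((-5 + u)/(2*u))*0 = 0)
O = ⅔ (O = (79 - 1*75)/6 = (79 - 75)/6 = (⅙)*4 = ⅔ ≈ 0.66667)
l(t)*(d + O) = 0*(-30 + ⅔) = 0*(-88/3) = 0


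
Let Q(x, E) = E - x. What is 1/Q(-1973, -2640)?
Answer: -1/667 ≈ -0.0014993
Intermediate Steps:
1/Q(-1973, -2640) = 1/(-2640 - 1*(-1973)) = 1/(-2640 + 1973) = 1/(-667) = -1/667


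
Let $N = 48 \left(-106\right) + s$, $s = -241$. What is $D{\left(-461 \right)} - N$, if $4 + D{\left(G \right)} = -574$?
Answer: $4751$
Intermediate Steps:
$D{\left(G \right)} = -578$ ($D{\left(G \right)} = -4 - 574 = -578$)
$N = -5329$ ($N = 48 \left(-106\right) - 241 = -5088 - 241 = -5329$)
$D{\left(-461 \right)} - N = -578 - -5329 = -578 + 5329 = 4751$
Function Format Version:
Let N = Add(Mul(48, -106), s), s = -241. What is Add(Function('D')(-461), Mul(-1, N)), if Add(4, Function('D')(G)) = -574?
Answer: 4751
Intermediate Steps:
Function('D')(G) = -578 (Function('D')(G) = Add(-4, -574) = -578)
N = -5329 (N = Add(Mul(48, -106), -241) = Add(-5088, -241) = -5329)
Add(Function('D')(-461), Mul(-1, N)) = Add(-578, Mul(-1, -5329)) = Add(-578, 5329) = 4751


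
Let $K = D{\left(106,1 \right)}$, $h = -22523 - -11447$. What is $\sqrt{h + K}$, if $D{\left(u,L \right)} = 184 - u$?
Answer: $3 i \sqrt{1222} \approx 104.87 i$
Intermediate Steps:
$h = -11076$ ($h = -22523 + 11447 = -11076$)
$K = 78$ ($K = 184 - 106 = 78$)
$\sqrt{h + K} = \sqrt{-11076 + 78} = \sqrt{-10998} = 3 i \sqrt{1222}$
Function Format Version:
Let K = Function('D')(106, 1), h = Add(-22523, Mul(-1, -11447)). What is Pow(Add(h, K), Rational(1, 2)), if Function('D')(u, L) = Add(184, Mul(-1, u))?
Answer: Mul(3, I, Pow(1222, Rational(1, 2))) ≈ Mul(104.87, I)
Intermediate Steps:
h = -11076 (h = Add(-22523, 11447) = -11076)
K = 78 (K = Add(184, Mul(-1, 106)) = Add(184, -106) = 78)
Pow(Add(h, K), Rational(1, 2)) = Pow(Add(-11076, 78), Rational(1, 2)) = Pow(-10998, Rational(1, 2)) = Mul(3, I, Pow(1222, Rational(1, 2)))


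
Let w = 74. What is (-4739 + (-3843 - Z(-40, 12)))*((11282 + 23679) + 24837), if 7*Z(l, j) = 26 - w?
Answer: -3589434748/7 ≈ -5.1278e+8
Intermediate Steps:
Z(l, j) = -48/7 (Z(l, j) = (26 - 1*74)/7 = (26 - 74)/7 = (⅐)*(-48) = -48/7)
(-4739 + (-3843 - Z(-40, 12)))*((11282 + 23679) + 24837) = (-4739 + (-3843 - 1*(-48/7)))*((11282 + 23679) + 24837) = (-4739 + (-3843 + 48/7))*(34961 + 24837) = (-4739 - 26853/7)*59798 = -60026/7*59798 = -3589434748/7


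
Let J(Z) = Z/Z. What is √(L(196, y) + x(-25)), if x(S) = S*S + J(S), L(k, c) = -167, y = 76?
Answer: 3*√51 ≈ 21.424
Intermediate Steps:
J(Z) = 1
x(S) = 1 + S² (x(S) = S*S + 1 = S² + 1 = 1 + S²)
√(L(196, y) + x(-25)) = √(-167 + (1 + (-25)²)) = √(-167 + (1 + 625)) = √(-167 + 626) = √459 = 3*√51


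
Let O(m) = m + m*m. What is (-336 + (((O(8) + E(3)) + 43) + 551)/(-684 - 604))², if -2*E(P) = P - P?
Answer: 46966258089/414736 ≈ 1.1324e+5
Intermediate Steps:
O(m) = m + m²
E(P) = 0 (E(P) = -(P - P)/2 = -½*0 = 0)
(-336 + (((O(8) + E(3)) + 43) + 551)/(-684 - 604))² = (-336 + (((8*(1 + 8) + 0) + 43) + 551)/(-684 - 604))² = (-336 + (((8*9 + 0) + 43) + 551)/(-1288))² = (-336 + (((72 + 0) + 43) + 551)*(-1/1288))² = (-336 + ((72 + 43) + 551)*(-1/1288))² = (-336 + (115 + 551)*(-1/1288))² = (-336 + 666*(-1/1288))² = (-336 - 333/644)² = (-216717/644)² = 46966258089/414736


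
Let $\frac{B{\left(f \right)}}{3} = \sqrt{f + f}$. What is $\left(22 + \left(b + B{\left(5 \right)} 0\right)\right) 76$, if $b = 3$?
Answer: $1900$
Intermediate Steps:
$B{\left(f \right)} = 3 \sqrt{2} \sqrt{f}$ ($B{\left(f \right)} = 3 \sqrt{f + f} = 3 \sqrt{2 f} = 3 \sqrt{2} \sqrt{f}$)
$\left(22 + \left(b + B{\left(5 \right)} 0\right)\right) 76 = \left(22 + \left(3 + 3 \sqrt{2} \sqrt{5} \cdot 0\right)\right) 76 = \left(22 + \left(3 + 3 \sqrt{10} \cdot 0\right)\right) 76 = \left(22 + \left(3 + 0\right)\right) 76 = \left(22 + 3\right) 76 = 25 \cdot 76 = 1900$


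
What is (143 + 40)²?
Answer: 33489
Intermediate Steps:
(143 + 40)² = 183² = 33489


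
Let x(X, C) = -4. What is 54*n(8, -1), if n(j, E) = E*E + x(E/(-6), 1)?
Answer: -162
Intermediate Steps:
n(j, E) = -4 + E**2 (n(j, E) = E*E - 4 = E**2 - 4 = -4 + E**2)
54*n(8, -1) = 54*(-4 + (-1)**2) = 54*(-4 + 1) = 54*(-3) = -162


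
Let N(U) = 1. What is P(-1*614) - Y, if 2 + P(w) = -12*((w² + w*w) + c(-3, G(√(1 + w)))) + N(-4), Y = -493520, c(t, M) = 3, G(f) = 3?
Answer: -8554421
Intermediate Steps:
P(w) = -37 - 24*w² (P(w) = -2 + (-12*((w² + w*w) + 3) + 1) = -2 + (-12*((w² + w²) + 3) + 1) = -2 + (-12*(2*w² + 3) + 1) = -2 + (-12*(3 + 2*w²) + 1) = -2 + ((-36 - 24*w²) + 1) = -2 + (-35 - 24*w²) = -37 - 24*w²)
P(-1*614) - Y = (-37 - 24*(-1*614)²) - 1*(-493520) = (-37 - 24*(-614)²) + 493520 = (-37 - 24*376996) + 493520 = (-37 - 9047904) + 493520 = -9047941 + 493520 = -8554421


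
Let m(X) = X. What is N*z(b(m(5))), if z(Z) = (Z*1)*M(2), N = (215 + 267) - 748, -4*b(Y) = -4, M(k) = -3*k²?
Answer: 3192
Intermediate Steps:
b(Y) = 1 (b(Y) = -¼*(-4) = 1)
N = -266 (N = 482 - 748 = -266)
z(Z) = -12*Z (z(Z) = (Z*1)*(-3*2²) = Z*(-3*4) = Z*(-12) = -12*Z)
N*z(b(m(5))) = -(-3192) = -266*(-12) = 3192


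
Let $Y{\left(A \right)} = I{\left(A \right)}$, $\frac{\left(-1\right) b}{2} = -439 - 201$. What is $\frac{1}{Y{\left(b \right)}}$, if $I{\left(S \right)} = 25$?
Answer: $\frac{1}{25} \approx 0.04$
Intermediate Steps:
$b = 1280$ ($b = - 2 \left(-439 - 201\right) = \left(-2\right) \left(-640\right) = 1280$)
$Y{\left(A \right)} = 25$
$\frac{1}{Y{\left(b \right)}} = \frac{1}{25}$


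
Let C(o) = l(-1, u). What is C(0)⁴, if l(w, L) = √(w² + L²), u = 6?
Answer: 1369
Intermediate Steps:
l(w, L) = √(L² + w²)
C(o) = √37 (C(o) = √(6² + (-1)²) = √(36 + 1) = √37)
C(0)⁴ = (√37)⁴ = 1369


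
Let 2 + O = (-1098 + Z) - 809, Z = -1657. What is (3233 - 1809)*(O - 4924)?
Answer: -12089760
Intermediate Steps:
O = -3566 (O = -2 + ((-1098 - 1657) - 809) = -2 + (-2755 - 809) = -2 - 3564 = -3566)
(3233 - 1809)*(O - 4924) = (3233 - 1809)*(-3566 - 4924) = 1424*(-8490) = -12089760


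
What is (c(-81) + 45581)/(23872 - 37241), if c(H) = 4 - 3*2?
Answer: -45579/13369 ≈ -3.4093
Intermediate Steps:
c(H) = -2 (c(H) = 4 - 6 = -2)
(c(-81) + 45581)/(23872 - 37241) = (-2 + 45581)/(23872 - 37241) = 45579/(-13369) = 45579*(-1/13369) = -45579/13369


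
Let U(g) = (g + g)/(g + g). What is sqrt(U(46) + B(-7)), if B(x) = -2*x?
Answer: sqrt(15) ≈ 3.8730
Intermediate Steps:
U(g) = 1 (U(g) = (2*g)/((2*g)) = (2*g)*(1/(2*g)) = 1)
sqrt(U(46) + B(-7)) = sqrt(1 - 2*(-7)) = sqrt(1 + 14) = sqrt(15)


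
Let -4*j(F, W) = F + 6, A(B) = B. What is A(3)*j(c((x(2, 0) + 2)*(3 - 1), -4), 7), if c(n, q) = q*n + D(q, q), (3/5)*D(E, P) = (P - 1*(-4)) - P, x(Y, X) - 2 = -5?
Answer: -31/2 ≈ -15.500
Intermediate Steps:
x(Y, X) = -3 (x(Y, X) = 2 - 5 = -3)
D(E, P) = 20/3 (D(E, P) = 5*((P - 1*(-4)) - P)/3 = 5*((P + 4) - P)/3 = 5*((4 + P) - P)/3 = (5/3)*4 = 20/3)
c(n, q) = 20/3 + n*q (c(n, q) = q*n + 20/3 = n*q + 20/3 = 20/3 + n*q)
j(F, W) = -3/2 - F/4 (j(F, W) = -(F + 6)/4 = -(6 + F)/4 = -3/2 - F/4)
A(3)*j(c((x(2, 0) + 2)*(3 - 1), -4), 7) = 3*(-3/2 - (20/3 + ((-3 + 2)*(3 - 1))*(-4))/4) = 3*(-3/2 - (20/3 - 1*2*(-4))/4) = 3*(-3/2 - (20/3 - 2*(-4))/4) = 3*(-3/2 - (20/3 + 8)/4) = 3*(-3/2 - ¼*44/3) = 3*(-3/2 - 11/3) = 3*(-31/6) = -31/2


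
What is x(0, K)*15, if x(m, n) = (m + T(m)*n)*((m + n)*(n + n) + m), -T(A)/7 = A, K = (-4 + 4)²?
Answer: 0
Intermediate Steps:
K = 0 (K = 0² = 0)
T(A) = -7*A
x(m, n) = (m - 7*m*n)*(m + 2*n*(m + n)) (x(m, n) = (m + (-7*m)*n)*((m + n)*(n + n) + m) = (m - 7*m*n)*((m + n)*(2*n) + m) = (m - 7*m*n)*(2*n*(m + n) + m) = (m - 7*m*n)*(m + 2*n*(m + n)))
x(0, K)*15 = (0*(0 - 14*0³ + 2*0² - 14*0*0² - 5*0*0))*15 = (0*(0 - 14*0 + 2*0 - 14*0*0 + 0))*15 = (0*(0 + 0 + 0 + 0 + 0))*15 = (0*0)*15 = 0*15 = 0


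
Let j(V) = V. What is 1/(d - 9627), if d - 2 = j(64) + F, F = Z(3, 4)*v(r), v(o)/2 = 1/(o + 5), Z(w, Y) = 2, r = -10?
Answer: -5/47809 ≈ -0.00010458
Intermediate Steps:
v(o) = 2/(5 + o) (v(o) = 2/(o + 5) = 2/(5 + o))
F = -⅘ (F = 2*(2/(5 - 10)) = 2*(2/(-5)) = 2*(2*(-⅕)) = 2*(-⅖) = -⅘ ≈ -0.80000)
d = 326/5 (d = 2 + (64 - ⅘) = 2 + 316/5 = 326/5 ≈ 65.200)
1/(d - 9627) = 1/(326/5 - 9627) = 1/(-47809/5) = -5/47809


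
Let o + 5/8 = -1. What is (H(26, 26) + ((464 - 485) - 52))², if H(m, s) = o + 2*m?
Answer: 32761/64 ≈ 511.89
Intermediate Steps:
o = -13/8 (o = -5/8 - 1 = -13/8 ≈ -1.6250)
H(m, s) = -13/8 + 2*m
(H(26, 26) + ((464 - 485) - 52))² = ((-13/8 + 2*26) + ((464 - 485) - 52))² = ((-13/8 + 52) + (-21 - 52))² = (403/8 - 73)² = (-181/8)² = 32761/64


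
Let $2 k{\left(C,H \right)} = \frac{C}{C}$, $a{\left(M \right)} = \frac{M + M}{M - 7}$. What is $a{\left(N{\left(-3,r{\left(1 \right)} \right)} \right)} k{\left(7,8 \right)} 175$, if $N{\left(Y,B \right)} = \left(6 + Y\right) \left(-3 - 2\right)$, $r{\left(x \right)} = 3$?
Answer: $\frac{2625}{22} \approx 119.32$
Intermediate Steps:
$N{\left(Y,B \right)} = -30 - 5 Y$ ($N{\left(Y,B \right)} = \left(6 + Y\right) \left(-5\right) = -30 - 5 Y$)
$a{\left(M \right)} = \frac{2 M}{-7 + M}$
$k{\left(C,H \right)} = \frac{1}{2}$ ($k{\left(C,H \right)} = \frac{C \frac{1}{C}}{2} = \frac{1}{2} \cdot 1 = \frac{1}{2}$)
$a{\left(N{\left(-3,r{\left(1 \right)} \right)} \right)} k{\left(7,8 \right)} 175 = \frac{2 \left(-30 - -15\right)}{-7 - 15} \cdot \frac{1}{2} \cdot 175 = \frac{2 \left(-30 + 15\right)}{-7 + \left(-30 + 15\right)} \frac{1}{2} \cdot 175 = 2 \left(-15\right) \frac{1}{-7 - 15} \cdot \frac{1}{2} \cdot 175 = 2 \left(-15\right) \frac{1}{-22} \cdot \frac{1}{2} \cdot 175 = 2 \left(-15\right) \left(- \frac{1}{22}\right) \frac{1}{2} \cdot 175 = \frac{15}{11} \cdot \frac{1}{2} \cdot 175 = \frac{15}{22} \cdot 175 = \frac{2625}{22}$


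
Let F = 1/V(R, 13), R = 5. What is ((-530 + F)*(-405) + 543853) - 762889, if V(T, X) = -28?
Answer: -122403/28 ≈ -4371.5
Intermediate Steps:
F = -1/28 (F = 1/(-28) = -1/28 ≈ -0.035714)
((-530 + F)*(-405) + 543853) - 762889 = ((-530 - 1/28)*(-405) + 543853) - 762889 = (-14841/28*(-405) + 543853) - 762889 = (6010605/28 + 543853) - 762889 = 21238489/28 - 762889 = -122403/28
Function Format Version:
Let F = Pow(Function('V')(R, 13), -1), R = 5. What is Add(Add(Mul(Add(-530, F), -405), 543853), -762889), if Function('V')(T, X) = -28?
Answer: Rational(-122403, 28) ≈ -4371.5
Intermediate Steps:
F = Rational(-1, 28) (F = Pow(-28, -1) = Rational(-1, 28) ≈ -0.035714)
Add(Add(Mul(Add(-530, F), -405), 543853), -762889) = Add(Add(Mul(Add(-530, Rational(-1, 28)), -405), 543853), -762889) = Add(Add(Mul(Rational(-14841, 28), -405), 543853), -762889) = Add(Add(Rational(6010605, 28), 543853), -762889) = Add(Rational(21238489, 28), -762889) = Rational(-122403, 28)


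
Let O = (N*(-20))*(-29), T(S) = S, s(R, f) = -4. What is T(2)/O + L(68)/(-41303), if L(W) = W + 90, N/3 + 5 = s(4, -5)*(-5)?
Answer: -2020597/539004150 ≈ -0.0037488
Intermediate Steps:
N = 45 (N = -15 + 3*(-4*(-5)) = -15 + 3*20 = -15 + 60 = 45)
L(W) = 90 + W
O = 26100 (O = (45*(-20))*(-29) = -900*(-29) = 26100)
T(2)/O + L(68)/(-41303) = 2/26100 + (90 + 68)/(-41303) = 2*(1/26100) + 158*(-1/41303) = 1/13050 - 158/41303 = -2020597/539004150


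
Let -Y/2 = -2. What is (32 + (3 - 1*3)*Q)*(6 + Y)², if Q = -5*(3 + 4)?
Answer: 3200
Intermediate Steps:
Y = 4 (Y = -2*(-2) = 4)
Q = -35 (Q = -5*7 = -35)
(32 + (3 - 1*3)*Q)*(6 + Y)² = (32 + (3 - 1*3)*(-35))*(6 + 4)² = (32 + (3 - 3)*(-35))*10² = (32 + 0*(-35))*100 = (32 + 0)*100 = 32*100 = 3200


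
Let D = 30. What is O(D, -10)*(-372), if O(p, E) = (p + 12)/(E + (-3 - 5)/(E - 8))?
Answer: 70308/43 ≈ 1635.1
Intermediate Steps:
O(p, E) = (12 + p)/(E - 8/(-8 + E))
O(D, -10)*(-372) = ((96 - 12*(-10) + 8*30 - 1*(-10)*30)/(8 - 1*(-10)**2 + 8*(-10)))*(-372) = ((96 + 120 + 240 + 300)/(8 - 1*100 - 80))*(-372) = (756/(8 - 100 - 80))*(-372) = (756/(-172))*(-372) = -1/172*756*(-372) = -189/43*(-372) = 70308/43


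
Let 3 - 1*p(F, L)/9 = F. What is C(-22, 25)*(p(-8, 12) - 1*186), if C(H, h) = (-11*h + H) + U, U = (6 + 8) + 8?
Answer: 23925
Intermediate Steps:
U = 22 (U = 14 + 8 = 22)
C(H, h) = 22 + H - 11*h (C(H, h) = (-11*h + H) + 22 = (H - 11*h) + 22 = 22 + H - 11*h)
p(F, L) = 27 - 9*F
C(-22, 25)*(p(-8, 12) - 1*186) = (22 - 22 - 11*25)*((27 - 9*(-8)) - 1*186) = (22 - 22 - 275)*((27 + 72) - 186) = -275*(99 - 186) = -275*(-87) = 23925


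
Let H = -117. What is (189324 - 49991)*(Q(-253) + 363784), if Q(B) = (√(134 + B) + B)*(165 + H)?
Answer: 48995056120 + 6687984*I*√119 ≈ 4.8995e+10 + 7.2957e+7*I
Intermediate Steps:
Q(B) = 48*B + 48*√(134 + B) (Q(B) = (√(134 + B) + B)*(165 - 117) = (B + √(134 + B))*48 = 48*B + 48*√(134 + B))
(189324 - 49991)*(Q(-253) + 363784) = (189324 - 49991)*((48*(-253) + 48*√(134 - 253)) + 363784) = 139333*((-12144 + 48*√(-119)) + 363784) = 139333*((-12144 + 48*(I*√119)) + 363784) = 139333*((-12144 + 48*I*√119) + 363784) = 139333*(351640 + 48*I*√119) = 48995056120 + 6687984*I*√119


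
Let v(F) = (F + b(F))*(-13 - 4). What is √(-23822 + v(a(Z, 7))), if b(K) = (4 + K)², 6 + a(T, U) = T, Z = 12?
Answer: 2*I*√6406 ≈ 160.07*I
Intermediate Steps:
a(T, U) = -6 + T
v(F) = -17*F - 17*(4 + F)² (v(F) = (F + (4 + F)²)*(-13 - 4) = (F + (4 + F)²)*(-17) = -17*F - 17*(4 + F)²)
√(-23822 + v(a(Z, 7))) = √(-23822 + (-17*(-6 + 12) - 17*(4 + (-6 + 12))²)) = √(-23822 + (-17*6 - 17*(4 + 6)²)) = √(-23822 + (-102 - 17*10²)) = √(-23822 + (-102 - 17*100)) = √(-23822 + (-102 - 1700)) = √(-23822 - 1802) = √(-25624) = 2*I*√6406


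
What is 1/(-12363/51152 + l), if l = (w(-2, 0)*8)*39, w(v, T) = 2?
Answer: 51152/31906485 ≈ 0.0016032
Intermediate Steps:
l = 624 (l = (2*8)*39 = 16*39 = 624)
1/(-12363/51152 + l) = 1/(-12363/51152 + 624) = 1/(31906485/51152) = 51152/31906485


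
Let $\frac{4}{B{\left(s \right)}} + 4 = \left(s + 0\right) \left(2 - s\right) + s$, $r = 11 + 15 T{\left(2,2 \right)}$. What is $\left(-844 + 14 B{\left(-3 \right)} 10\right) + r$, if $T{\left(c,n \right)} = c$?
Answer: $- \frac{9113}{11} \approx -828.45$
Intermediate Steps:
$r = 41$ ($r = 11 + 15 \cdot 2 = 11 + 30 = 41$)
$B{\left(s \right)} = \frac{4}{-4 + s + s \left(2 - s\right)}$ ($B{\left(s \right)} = \frac{4}{-4 + \left(\left(s + 0\right) \left(2 - s\right) + s\right)} = \frac{4}{-4 + \left(s \left(2 - s\right) + s\right)} = \frac{4}{-4 + \left(s + s \left(2 - s\right)\right)} = \frac{4}{-4 + s + s \left(2 - s\right)}$)
$\left(-844 + 14 B{\left(-3 \right)} 10\right) + r = \left(-844 + 14 \left(- \frac{4}{4 + \left(-3\right)^{2} - -9}\right) 10\right) + 41 = \left(-844 + 14 \left(- \frac{4}{4 + 9 + 9}\right) 10\right) + 41 = \left(-844 + 14 \left(- \frac{4}{22}\right) 10\right) + 41 = \left(-844 + 14 \left(\left(-4\right) \frac{1}{22}\right) 10\right) + 41 = \left(-844 + 14 \left(- \frac{2}{11}\right) 10\right) + 41 = \left(-844 - \frac{280}{11}\right) + 41 = - \frac{9564}{11} + 41 = - \frac{9113}{11}$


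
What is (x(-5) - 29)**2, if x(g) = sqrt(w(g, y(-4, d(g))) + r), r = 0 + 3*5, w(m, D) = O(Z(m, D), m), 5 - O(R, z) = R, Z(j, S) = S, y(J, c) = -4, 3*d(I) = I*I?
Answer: 865 - 116*sqrt(6) ≈ 580.86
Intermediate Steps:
d(I) = I**2/3 (d(I) = (I*I)/3 = I**2/3)
O(R, z) = 5 - R
w(m, D) = 5 - D
r = 15 (r = 0 + 15 = 15)
x(g) = 2*sqrt(6) (x(g) = sqrt((5 - 1*(-4)) + 15) = sqrt((5 + 4) + 15) = sqrt(9 + 15) = sqrt(24) = 2*sqrt(6))
(x(-5) - 29)**2 = (2*sqrt(6) - 29)**2 = (-29 + 2*sqrt(6))**2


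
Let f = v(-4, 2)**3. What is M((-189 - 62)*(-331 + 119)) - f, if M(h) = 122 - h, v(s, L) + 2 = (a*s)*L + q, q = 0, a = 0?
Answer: -53082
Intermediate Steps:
v(s, L) = -2 (v(s, L) = -2 + ((0*s)*L + 0) = -2 + (0*L + 0) = -2 + (0 + 0) = -2 + 0 = -2)
f = -8 (f = (-2)**3 = -8)
M((-189 - 62)*(-331 + 119)) - f = (122 - (-189 - 62)*(-331 + 119)) - 1*(-8) = (122 - (-251)*(-212)) + 8 = (122 - 1*53212) + 8 = (122 - 53212) + 8 = -53090 + 8 = -53082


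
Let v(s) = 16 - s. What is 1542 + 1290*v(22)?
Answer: -6198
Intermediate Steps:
1542 + 1290*v(22) = 1542 + 1290*(16 - 1*22) = 1542 + 1290*(16 - 22) = 1542 + 1290*(-6) = 1542 - 7740 = -6198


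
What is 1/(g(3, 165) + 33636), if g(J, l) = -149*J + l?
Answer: 1/33354 ≈ 2.9981e-5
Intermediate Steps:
g(J, l) = l - 149*J
1/(g(3, 165) + 33636) = 1/((165 - 149*3) + 33636) = 1/((165 - 447) + 33636) = 1/(-282 + 33636) = 1/33354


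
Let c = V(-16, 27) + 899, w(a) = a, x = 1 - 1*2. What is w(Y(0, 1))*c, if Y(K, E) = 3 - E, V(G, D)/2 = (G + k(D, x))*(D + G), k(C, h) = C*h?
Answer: -94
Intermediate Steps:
x = -1 (x = 1 - 2 = -1)
V(G, D) = 2*(D + G)*(G - D) (V(G, D) = 2*((G + D*(-1))*(D + G)) = 2*((G - D)*(D + G)) = 2*((D + G)*(G - D)) = 2*(D + G)*(G - D))
c = -47 (c = (-2*27² + 2*(-16)²) + 899 = (-2*729 + 2*256) + 899 = (-1458 + 512) + 899 = -946 + 899 = -47)
w(Y(0, 1))*c = (3 - 1*1)*(-47) = (3 - 1)*(-47) = 2*(-47) = -94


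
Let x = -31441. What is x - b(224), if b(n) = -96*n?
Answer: -9937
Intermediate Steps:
x - b(224) = -31441 - (-96)*224 = -31441 - 1*(-21504) = -31441 + 21504 = -9937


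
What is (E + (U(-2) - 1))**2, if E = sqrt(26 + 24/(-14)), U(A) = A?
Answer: (21 - sqrt(1190))**2/49 ≈ 3.7174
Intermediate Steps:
E = sqrt(1190)/7 (E = sqrt(26 + 24*(-1/14)) = sqrt(26 - 12/7) = sqrt(170/7) = sqrt(1190)/7 ≈ 4.9281)
(E + (U(-2) - 1))**2 = (sqrt(1190)/7 + (-2 - 1))**2 = (sqrt(1190)/7 - 3)**2 = (-3 + sqrt(1190)/7)**2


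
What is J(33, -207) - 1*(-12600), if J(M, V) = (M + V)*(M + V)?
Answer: 42876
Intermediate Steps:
J(M, V) = (M + V)²
J(33, -207) - 1*(-12600) = (33 - 207)² - 1*(-12600) = (-174)² + 12600 = 30276 + 12600 = 42876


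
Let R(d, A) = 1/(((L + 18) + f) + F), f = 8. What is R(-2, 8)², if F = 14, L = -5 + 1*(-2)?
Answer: 1/1089 ≈ 0.00091827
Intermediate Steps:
L = -7 (L = -5 - 2 = -7)
R(d, A) = 1/33 (R(d, A) = 1/(((-7 + 18) + 8) + 14) = 1/((11 + 8) + 14) = 1/(19 + 14) = 1/33)
R(-2, 8)² = (1/33)² = 1/1089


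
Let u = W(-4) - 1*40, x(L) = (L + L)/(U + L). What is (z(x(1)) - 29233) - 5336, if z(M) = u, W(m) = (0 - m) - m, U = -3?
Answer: -34601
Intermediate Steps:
W(m) = -2*m (W(m) = -m - m = -2*m)
x(L) = 2*L/(-3 + L) (x(L) = (L + L)/(-3 + L) = (2*L)/(-3 + L) = 2*L/(-3 + L))
u = -32 (u = -2*(-4) - 1*40 = 8 - 40 = -32)
z(M) = -32
(z(x(1)) - 29233) - 5336 = (-32 - 29233) - 5336 = -29265 - 5336 = -34601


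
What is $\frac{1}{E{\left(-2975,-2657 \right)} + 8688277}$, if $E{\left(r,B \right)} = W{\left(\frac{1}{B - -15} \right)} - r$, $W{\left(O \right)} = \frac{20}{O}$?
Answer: $\frac{1}{8638412} \approx 1.1576 \cdot 10^{-7}$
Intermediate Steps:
$E{\left(r,B \right)} = 300 - r + 20 B$ ($E{\left(r,B \right)} = \frac{20}{\frac{1}{B - -15}} - r = \frac{20}{\frac{1}{B + \left(-6 + 21\right)}} - r = \frac{20}{\frac{1}{B + 15}} - r = \frac{20}{\frac{1}{15 + B}} - r = 20 \left(15 + B\right) - r = \left(300 + 20 B\right) - r = 300 - r + 20 B$)
$\frac{1}{E{\left(-2975,-2657 \right)} + 8688277} = \frac{1}{\left(300 - -2975 + 20 \left(-2657\right)\right) + 8688277} = \frac{1}{\left(300 + 2975 - 53140\right) + 8688277} = \frac{1}{-49865 + 8688277} = \frac{1}{8638412}$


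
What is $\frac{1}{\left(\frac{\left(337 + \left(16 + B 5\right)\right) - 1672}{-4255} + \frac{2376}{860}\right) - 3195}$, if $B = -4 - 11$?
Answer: $- \frac{182965}{584007739} \approx -0.00031329$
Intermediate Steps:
$B = -15$ ($B = -4 - 11 = -15$)
$\frac{1}{\left(\frac{\left(337 + \left(16 + B 5\right)\right) - 1672}{-4255} + \frac{2376}{860}\right) - 3195} = \frac{1}{\left(\frac{\left(337 + \left(16 - 75\right)\right) - 1672}{-4255} + \frac{2376}{860}\right) - 3195} = \frac{1}{\left(\left(\left(337 + \left(16 - 75\right)\right) - 1672\right) \left(- \frac{1}{4255}\right) + 2376 \cdot \frac{1}{860}\right) - 3195} = \frac{1}{\left(\left(\left(337 - 59\right) - 1672\right) \left(- \frac{1}{4255}\right) + \frac{594}{215}\right) - 3195} = \frac{1}{\left(\left(278 - 1672\right) \left(- \frac{1}{4255}\right) + \frac{594}{215}\right) - 3195} = \frac{1}{\left(\left(-1394\right) \left(- \frac{1}{4255}\right) + \frac{594}{215}\right) - 3195} = \frac{1}{\left(\frac{1394}{4255} + \frac{594}{215}\right) - 3195} = \frac{1}{\frac{565436}{182965} - 3195} = \frac{1}{- \frac{584007739}{182965}} = - \frac{182965}{584007739}$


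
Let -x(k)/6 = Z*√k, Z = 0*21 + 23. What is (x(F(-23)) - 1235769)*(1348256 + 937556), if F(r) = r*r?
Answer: -2831990776716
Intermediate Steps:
F(r) = r²
Z = 23 (Z = 0 + 23 = 23)
x(k) = -138*√k
(x(F(-23)) - 1235769)*(1348256 + 937556) = (-138*√((-23)²) - 1235769)*(1348256 + 937556) = (-138*√529 - 1235769)*2285812 = (-138*23 - 1235769)*2285812 = (-3174 - 1235769)*2285812 = -1238943*2285812 = -2831990776716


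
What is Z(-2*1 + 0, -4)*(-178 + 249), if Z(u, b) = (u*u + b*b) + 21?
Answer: 2911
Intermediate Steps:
Z(u, b) = 21 + b² + u² (Z(u, b) = (u² + b²) + 21 = (b² + u²) + 21 = 21 + b² + u²)
Z(-2*1 + 0, -4)*(-178 + 249) = (21 + (-4)² + (-2*1 + 0)²)*(-178 + 249) = (21 + 16 + (-2 + 0)²)*71 = (21 + 16 + (-2)²)*71 = (21 + 16 + 4)*71 = 41*71 = 2911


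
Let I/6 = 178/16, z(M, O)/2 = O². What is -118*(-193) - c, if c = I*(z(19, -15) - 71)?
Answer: -10097/4 ≈ -2524.3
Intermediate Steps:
z(M, O) = 2*O²
I = 267/4 (I = 6*(178/16) = 6*(178*(1/16)) = 6*(89/8) = 267/4 ≈ 66.750)
c = 101193/4 (c = 267*(2*(-15)² - 71)/4 = 267*(2*225 - 71)/4 = 267*(450 - 71)/4 = (267/4)*379 = 101193/4 ≈ 25298.)
-118*(-193) - c = -118*(-193) - 1*101193/4 = 22774 - 101193/4 = -10097/4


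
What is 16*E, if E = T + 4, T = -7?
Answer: -48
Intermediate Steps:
E = -3 (E = -7 + 4 = -3)
16*E = 16*(-3) = -48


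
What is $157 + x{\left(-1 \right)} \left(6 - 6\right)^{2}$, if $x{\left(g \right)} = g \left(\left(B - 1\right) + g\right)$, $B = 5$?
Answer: $157$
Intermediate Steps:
$x{\left(g \right)} = g \left(4 + g\right)$ ($x{\left(g \right)} = g \left(\left(5 - 1\right) + g\right) = g \left(4 + g\right)$)
$157 + x{\left(-1 \right)} \left(6 - 6\right)^{2} = 157 + - (4 - 1) \left(6 - 6\right)^{2} = 157 + \left(-1\right) 3 \cdot 0^{2} = 157 - 0 = 157 + 0 = 157$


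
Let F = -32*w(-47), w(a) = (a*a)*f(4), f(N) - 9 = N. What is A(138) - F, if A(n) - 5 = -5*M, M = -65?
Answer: 919274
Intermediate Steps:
f(N) = 9 + N
w(a) = 13*a**2 (w(a) = (a*a)*(9 + 4) = a**2*13 = 13*a**2)
A(n) = 330 (A(n) = 5 - 5*(-65) = 5 + 325 = 330)
F = -918944 (F = -416*(-47)**2 = -416*2209 = -32*28717 = -918944)
A(138) - F = 330 - 1*(-918944) = 330 + 918944 = 919274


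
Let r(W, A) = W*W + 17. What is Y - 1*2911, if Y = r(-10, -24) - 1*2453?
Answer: -5247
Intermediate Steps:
r(W, A) = 17 + W² (r(W, A) = W² + 17 = 17 + W²)
Y = -2336 (Y = (17 + (-10)²) - 1*2453 = (17 + 100) - 2453 = 117 - 2453 = -2336)
Y - 1*2911 = -2336 - 1*2911 = -2336 - 2911 = -5247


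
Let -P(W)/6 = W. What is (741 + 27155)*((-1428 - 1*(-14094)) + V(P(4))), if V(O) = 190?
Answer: 358630976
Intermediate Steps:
P(W) = -6*W
(741 + 27155)*((-1428 - 1*(-14094)) + V(P(4))) = (741 + 27155)*((-1428 - 1*(-14094)) + 190) = 27896*((-1428 + 14094) + 190) = 27896*(12666 + 190) = 27896*12856 = 358630976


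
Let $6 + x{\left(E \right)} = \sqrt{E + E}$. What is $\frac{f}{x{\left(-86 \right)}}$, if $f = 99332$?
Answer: $- \frac{74499}{26} - \frac{24833 i \sqrt{43}}{26} \approx -2865.3 - 6263.1 i$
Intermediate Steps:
$x{\left(E \right)} = -6 + \sqrt{2} \sqrt{E}$ ($x{\left(E \right)} = -6 + \sqrt{E + E} = -6 + \sqrt{2 E} = -6 + \sqrt{2} \sqrt{E}$)
$\frac{f}{x{\left(-86 \right)}} = \frac{99332}{-6 + \sqrt{2} \sqrt{-86}} = \frac{99332}{-6 + \sqrt{2} i \sqrt{86}} = \frac{99332}{-6 + 2 i \sqrt{43}}$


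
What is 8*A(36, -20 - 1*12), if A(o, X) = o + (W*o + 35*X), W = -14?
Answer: -12704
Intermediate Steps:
A(o, X) = -13*o + 35*X (A(o, X) = o + (-14*o + 35*X) = -13*o + 35*X)
8*A(36, -20 - 1*12) = 8*(-13*36 + 35*(-20 - 1*12)) = 8*(-468 + 35*(-20 - 12)) = 8*(-468 + 35*(-32)) = 8*(-468 - 1120) = 8*(-1588) = -12704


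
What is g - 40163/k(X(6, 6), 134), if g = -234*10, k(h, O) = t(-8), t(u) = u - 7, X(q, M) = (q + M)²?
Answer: 5063/15 ≈ 337.53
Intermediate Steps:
X(q, M) = (M + q)²
t(u) = -7 + u
k(h, O) = -15 (k(h, O) = -7 - 8 = -15)
g = -2340
g - 40163/k(X(6, 6), 134) = -2340 - 40163/(-15) = -2340 - 40163*(-1)/15 = -2340 - 1*(-40163/15) = -2340 + 40163/15 = 5063/15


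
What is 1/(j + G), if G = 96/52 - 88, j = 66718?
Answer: 13/866214 ≈ 1.5008e-5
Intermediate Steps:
G = -1120/13 (G = (1/52)*96 - 88 = 24/13 - 88 = -1120/13 ≈ -86.154)
1/(j + G) = 1/(66718 - 1120/13) = 1/(866214/13) = 13/866214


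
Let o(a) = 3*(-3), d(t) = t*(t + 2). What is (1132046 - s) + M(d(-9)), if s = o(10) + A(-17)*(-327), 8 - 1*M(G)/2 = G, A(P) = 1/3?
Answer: 1132054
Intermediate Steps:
d(t) = t*(2 + t)
o(a) = -9
A(P) = ⅓
M(G) = 16 - 2*G
s = -118 (s = -9 + (⅓)*(-327) = -9 - 109 = -118)
(1132046 - s) + M(d(-9)) = (1132046 - 1*(-118)) + (16 - (-18)*(2 - 9)) = (1132046 + 118) + (16 - (-18)*(-7)) = 1132164 + (16 - 2*63) = 1132164 + (16 - 126) = 1132164 - 110 = 1132054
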